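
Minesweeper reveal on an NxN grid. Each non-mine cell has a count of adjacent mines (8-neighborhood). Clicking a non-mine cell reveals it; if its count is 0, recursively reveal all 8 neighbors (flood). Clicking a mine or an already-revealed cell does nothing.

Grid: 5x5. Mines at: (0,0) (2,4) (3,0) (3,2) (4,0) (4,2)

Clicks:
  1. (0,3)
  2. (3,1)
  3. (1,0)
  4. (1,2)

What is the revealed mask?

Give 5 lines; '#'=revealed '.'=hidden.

Click 1 (0,3) count=0: revealed 11 new [(0,1) (0,2) (0,3) (0,4) (1,1) (1,2) (1,3) (1,4) (2,1) (2,2) (2,3)] -> total=11
Click 2 (3,1) count=4: revealed 1 new [(3,1)] -> total=12
Click 3 (1,0) count=1: revealed 1 new [(1,0)] -> total=13
Click 4 (1,2) count=0: revealed 0 new [(none)] -> total=13

Answer: .####
#####
.###.
.#...
.....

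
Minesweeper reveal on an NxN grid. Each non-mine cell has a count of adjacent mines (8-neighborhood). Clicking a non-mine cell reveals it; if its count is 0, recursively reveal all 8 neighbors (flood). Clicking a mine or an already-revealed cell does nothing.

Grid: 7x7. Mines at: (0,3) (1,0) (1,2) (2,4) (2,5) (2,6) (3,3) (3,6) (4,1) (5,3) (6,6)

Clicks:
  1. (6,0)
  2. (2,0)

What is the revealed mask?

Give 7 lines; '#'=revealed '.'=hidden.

Click 1 (6,0) count=0: revealed 6 new [(5,0) (5,1) (5,2) (6,0) (6,1) (6,2)] -> total=6
Click 2 (2,0) count=1: revealed 1 new [(2,0)] -> total=7

Answer: .......
.......
#......
.......
.......
###....
###....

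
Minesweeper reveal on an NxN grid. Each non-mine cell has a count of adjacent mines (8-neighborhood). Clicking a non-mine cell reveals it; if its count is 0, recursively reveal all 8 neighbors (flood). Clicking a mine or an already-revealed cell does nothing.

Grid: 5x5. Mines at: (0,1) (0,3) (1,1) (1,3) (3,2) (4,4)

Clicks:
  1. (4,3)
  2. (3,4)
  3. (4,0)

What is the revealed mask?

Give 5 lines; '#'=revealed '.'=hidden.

Answer: .....
.....
##...
##..#
##.#.

Derivation:
Click 1 (4,3) count=2: revealed 1 new [(4,3)] -> total=1
Click 2 (3,4) count=1: revealed 1 new [(3,4)] -> total=2
Click 3 (4,0) count=0: revealed 6 new [(2,0) (2,1) (3,0) (3,1) (4,0) (4,1)] -> total=8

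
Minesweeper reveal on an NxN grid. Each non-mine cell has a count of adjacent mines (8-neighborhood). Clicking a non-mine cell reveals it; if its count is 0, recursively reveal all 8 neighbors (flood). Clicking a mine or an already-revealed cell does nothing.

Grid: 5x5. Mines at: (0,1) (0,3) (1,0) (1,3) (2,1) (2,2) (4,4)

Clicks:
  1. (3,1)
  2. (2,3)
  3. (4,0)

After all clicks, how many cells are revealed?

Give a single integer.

Click 1 (3,1) count=2: revealed 1 new [(3,1)] -> total=1
Click 2 (2,3) count=2: revealed 1 new [(2,3)] -> total=2
Click 3 (4,0) count=0: revealed 7 new [(3,0) (3,2) (3,3) (4,0) (4,1) (4,2) (4,3)] -> total=9

Answer: 9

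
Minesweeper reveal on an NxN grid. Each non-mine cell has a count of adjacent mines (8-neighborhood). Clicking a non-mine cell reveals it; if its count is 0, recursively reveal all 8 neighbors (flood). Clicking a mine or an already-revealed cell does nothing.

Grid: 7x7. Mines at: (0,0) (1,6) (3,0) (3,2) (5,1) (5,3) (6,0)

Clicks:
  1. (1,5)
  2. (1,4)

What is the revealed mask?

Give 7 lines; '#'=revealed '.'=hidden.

Answer: .#####.
.#####.
.######
...####
...####
....###
....###

Derivation:
Click 1 (1,5) count=1: revealed 1 new [(1,5)] -> total=1
Click 2 (1,4) count=0: revealed 29 new [(0,1) (0,2) (0,3) (0,4) (0,5) (1,1) (1,2) (1,3) (1,4) (2,1) (2,2) (2,3) (2,4) (2,5) (2,6) (3,3) (3,4) (3,5) (3,6) (4,3) (4,4) (4,5) (4,6) (5,4) (5,5) (5,6) (6,4) (6,5) (6,6)] -> total=30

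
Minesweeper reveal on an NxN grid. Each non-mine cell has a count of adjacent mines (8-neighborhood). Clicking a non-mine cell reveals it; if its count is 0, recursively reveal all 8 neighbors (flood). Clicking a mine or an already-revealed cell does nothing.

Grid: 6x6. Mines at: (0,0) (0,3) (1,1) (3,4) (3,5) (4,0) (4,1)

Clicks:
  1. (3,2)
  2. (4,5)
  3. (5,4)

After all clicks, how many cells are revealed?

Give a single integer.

Click 1 (3,2) count=1: revealed 1 new [(3,2)] -> total=1
Click 2 (4,5) count=2: revealed 1 new [(4,5)] -> total=2
Click 3 (5,4) count=0: revealed 7 new [(4,2) (4,3) (4,4) (5,2) (5,3) (5,4) (5,5)] -> total=9

Answer: 9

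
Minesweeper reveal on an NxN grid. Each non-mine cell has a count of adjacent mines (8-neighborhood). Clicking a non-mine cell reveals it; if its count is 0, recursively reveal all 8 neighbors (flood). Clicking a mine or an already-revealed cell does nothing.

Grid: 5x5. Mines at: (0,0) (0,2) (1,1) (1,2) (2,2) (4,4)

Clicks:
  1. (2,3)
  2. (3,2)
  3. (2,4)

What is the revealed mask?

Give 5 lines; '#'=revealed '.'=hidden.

Answer: ...##
...##
...##
..###
.....

Derivation:
Click 1 (2,3) count=2: revealed 1 new [(2,3)] -> total=1
Click 2 (3,2) count=1: revealed 1 new [(3,2)] -> total=2
Click 3 (2,4) count=0: revealed 7 new [(0,3) (0,4) (1,3) (1,4) (2,4) (3,3) (3,4)] -> total=9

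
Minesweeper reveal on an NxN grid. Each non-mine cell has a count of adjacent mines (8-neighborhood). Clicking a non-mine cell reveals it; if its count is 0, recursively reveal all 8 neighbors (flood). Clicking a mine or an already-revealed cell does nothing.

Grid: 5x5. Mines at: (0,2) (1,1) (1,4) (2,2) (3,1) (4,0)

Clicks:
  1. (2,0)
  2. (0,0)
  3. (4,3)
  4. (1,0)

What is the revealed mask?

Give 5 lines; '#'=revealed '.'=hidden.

Click 1 (2,0) count=2: revealed 1 new [(2,0)] -> total=1
Click 2 (0,0) count=1: revealed 1 new [(0,0)] -> total=2
Click 3 (4,3) count=0: revealed 8 new [(2,3) (2,4) (3,2) (3,3) (3,4) (4,2) (4,3) (4,4)] -> total=10
Click 4 (1,0) count=1: revealed 1 new [(1,0)] -> total=11

Answer: #....
#....
#..##
..###
..###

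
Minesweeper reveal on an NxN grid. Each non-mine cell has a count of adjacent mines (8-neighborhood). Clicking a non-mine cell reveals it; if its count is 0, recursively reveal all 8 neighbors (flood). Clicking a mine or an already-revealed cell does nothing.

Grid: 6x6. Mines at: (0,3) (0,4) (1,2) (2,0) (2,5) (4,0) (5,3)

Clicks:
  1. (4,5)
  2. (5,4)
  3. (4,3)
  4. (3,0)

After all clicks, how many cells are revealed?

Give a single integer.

Answer: 8

Derivation:
Click 1 (4,5) count=0: revealed 6 new [(3,4) (3,5) (4,4) (4,5) (5,4) (5,5)] -> total=6
Click 2 (5,4) count=1: revealed 0 new [(none)] -> total=6
Click 3 (4,3) count=1: revealed 1 new [(4,3)] -> total=7
Click 4 (3,0) count=2: revealed 1 new [(3,0)] -> total=8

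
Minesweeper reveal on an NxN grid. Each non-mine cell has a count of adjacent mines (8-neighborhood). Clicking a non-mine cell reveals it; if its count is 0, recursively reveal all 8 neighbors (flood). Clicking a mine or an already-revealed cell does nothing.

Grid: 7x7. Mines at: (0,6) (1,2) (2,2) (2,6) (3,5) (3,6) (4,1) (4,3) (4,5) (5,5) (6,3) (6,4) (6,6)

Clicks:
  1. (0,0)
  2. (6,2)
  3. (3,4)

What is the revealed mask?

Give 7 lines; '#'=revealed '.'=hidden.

Answer: ##.....
##.....
##.....
##..#..
.......
.......
..#....

Derivation:
Click 1 (0,0) count=0: revealed 8 new [(0,0) (0,1) (1,0) (1,1) (2,0) (2,1) (3,0) (3,1)] -> total=8
Click 2 (6,2) count=1: revealed 1 new [(6,2)] -> total=9
Click 3 (3,4) count=3: revealed 1 new [(3,4)] -> total=10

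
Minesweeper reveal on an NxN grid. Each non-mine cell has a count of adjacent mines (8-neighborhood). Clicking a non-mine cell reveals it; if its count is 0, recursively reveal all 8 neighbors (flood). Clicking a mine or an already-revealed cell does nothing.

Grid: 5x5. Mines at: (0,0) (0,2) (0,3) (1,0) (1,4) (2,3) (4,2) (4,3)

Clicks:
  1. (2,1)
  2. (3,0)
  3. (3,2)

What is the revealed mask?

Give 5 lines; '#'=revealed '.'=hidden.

Click 1 (2,1) count=1: revealed 1 new [(2,1)] -> total=1
Click 2 (3,0) count=0: revealed 5 new [(2,0) (3,0) (3,1) (4,0) (4,1)] -> total=6
Click 3 (3,2) count=3: revealed 1 new [(3,2)] -> total=7

Answer: .....
.....
##...
###..
##...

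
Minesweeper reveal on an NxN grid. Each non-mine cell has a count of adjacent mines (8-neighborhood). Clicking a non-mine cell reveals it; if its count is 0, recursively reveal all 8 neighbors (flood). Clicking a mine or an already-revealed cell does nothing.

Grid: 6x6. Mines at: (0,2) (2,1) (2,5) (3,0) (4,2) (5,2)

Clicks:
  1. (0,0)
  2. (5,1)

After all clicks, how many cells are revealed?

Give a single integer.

Answer: 5

Derivation:
Click 1 (0,0) count=0: revealed 4 new [(0,0) (0,1) (1,0) (1,1)] -> total=4
Click 2 (5,1) count=2: revealed 1 new [(5,1)] -> total=5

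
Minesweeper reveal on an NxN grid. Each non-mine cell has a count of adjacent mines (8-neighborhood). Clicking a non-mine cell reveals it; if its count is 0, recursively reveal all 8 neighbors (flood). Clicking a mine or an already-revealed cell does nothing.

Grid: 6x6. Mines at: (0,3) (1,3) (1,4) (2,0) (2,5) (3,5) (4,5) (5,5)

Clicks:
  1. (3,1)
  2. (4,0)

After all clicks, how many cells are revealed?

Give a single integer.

Answer: 19

Derivation:
Click 1 (3,1) count=1: revealed 1 new [(3,1)] -> total=1
Click 2 (4,0) count=0: revealed 18 new [(2,1) (2,2) (2,3) (2,4) (3,0) (3,2) (3,3) (3,4) (4,0) (4,1) (4,2) (4,3) (4,4) (5,0) (5,1) (5,2) (5,3) (5,4)] -> total=19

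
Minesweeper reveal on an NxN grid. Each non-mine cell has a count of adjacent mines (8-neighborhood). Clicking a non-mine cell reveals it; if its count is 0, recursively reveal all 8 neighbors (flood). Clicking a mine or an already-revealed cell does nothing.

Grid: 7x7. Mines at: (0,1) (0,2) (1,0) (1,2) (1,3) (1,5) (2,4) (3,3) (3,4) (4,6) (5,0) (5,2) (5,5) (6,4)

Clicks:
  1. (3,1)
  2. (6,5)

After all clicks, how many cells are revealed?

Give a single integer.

Answer: 10

Derivation:
Click 1 (3,1) count=0: revealed 9 new [(2,0) (2,1) (2,2) (3,0) (3,1) (3,2) (4,0) (4,1) (4,2)] -> total=9
Click 2 (6,5) count=2: revealed 1 new [(6,5)] -> total=10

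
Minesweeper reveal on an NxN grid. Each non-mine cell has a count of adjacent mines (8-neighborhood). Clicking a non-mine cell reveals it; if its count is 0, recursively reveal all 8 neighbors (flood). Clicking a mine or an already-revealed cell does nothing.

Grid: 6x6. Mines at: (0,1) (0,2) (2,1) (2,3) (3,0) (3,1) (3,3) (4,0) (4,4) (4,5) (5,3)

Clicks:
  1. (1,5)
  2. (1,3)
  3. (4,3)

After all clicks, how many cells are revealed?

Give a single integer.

Click 1 (1,5) count=0: revealed 10 new [(0,3) (0,4) (0,5) (1,3) (1,4) (1,5) (2,4) (2,5) (3,4) (3,5)] -> total=10
Click 2 (1,3) count=2: revealed 0 new [(none)] -> total=10
Click 3 (4,3) count=3: revealed 1 new [(4,3)] -> total=11

Answer: 11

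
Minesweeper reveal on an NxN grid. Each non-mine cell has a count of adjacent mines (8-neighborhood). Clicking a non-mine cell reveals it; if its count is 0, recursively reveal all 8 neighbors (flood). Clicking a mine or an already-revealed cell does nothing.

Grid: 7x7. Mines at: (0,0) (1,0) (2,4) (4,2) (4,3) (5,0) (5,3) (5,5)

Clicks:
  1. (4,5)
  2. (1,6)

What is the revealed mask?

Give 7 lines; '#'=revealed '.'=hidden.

Answer: .######
.######
.###.##
.###.##
.....##
.......
.......

Derivation:
Click 1 (4,5) count=1: revealed 1 new [(4,5)] -> total=1
Click 2 (1,6) count=0: revealed 23 new [(0,1) (0,2) (0,3) (0,4) (0,5) (0,6) (1,1) (1,2) (1,3) (1,4) (1,5) (1,6) (2,1) (2,2) (2,3) (2,5) (2,6) (3,1) (3,2) (3,3) (3,5) (3,6) (4,6)] -> total=24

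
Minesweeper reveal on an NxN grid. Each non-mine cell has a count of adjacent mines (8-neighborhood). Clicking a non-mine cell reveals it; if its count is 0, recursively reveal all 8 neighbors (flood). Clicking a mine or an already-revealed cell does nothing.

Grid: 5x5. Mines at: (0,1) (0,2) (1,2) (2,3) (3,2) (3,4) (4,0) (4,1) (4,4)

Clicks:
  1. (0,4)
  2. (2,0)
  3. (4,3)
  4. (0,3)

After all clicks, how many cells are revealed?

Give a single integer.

Click 1 (0,4) count=0: revealed 4 new [(0,3) (0,4) (1,3) (1,4)] -> total=4
Click 2 (2,0) count=0: revealed 6 new [(1,0) (1,1) (2,0) (2,1) (3,0) (3,1)] -> total=10
Click 3 (4,3) count=3: revealed 1 new [(4,3)] -> total=11
Click 4 (0,3) count=2: revealed 0 new [(none)] -> total=11

Answer: 11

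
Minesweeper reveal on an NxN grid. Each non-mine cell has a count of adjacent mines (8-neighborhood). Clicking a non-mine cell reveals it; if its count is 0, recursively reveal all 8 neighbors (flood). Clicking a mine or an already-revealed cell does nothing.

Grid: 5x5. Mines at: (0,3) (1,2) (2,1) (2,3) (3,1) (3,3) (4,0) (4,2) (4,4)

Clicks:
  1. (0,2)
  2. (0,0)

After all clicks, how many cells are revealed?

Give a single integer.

Click 1 (0,2) count=2: revealed 1 new [(0,2)] -> total=1
Click 2 (0,0) count=0: revealed 4 new [(0,0) (0,1) (1,0) (1,1)] -> total=5

Answer: 5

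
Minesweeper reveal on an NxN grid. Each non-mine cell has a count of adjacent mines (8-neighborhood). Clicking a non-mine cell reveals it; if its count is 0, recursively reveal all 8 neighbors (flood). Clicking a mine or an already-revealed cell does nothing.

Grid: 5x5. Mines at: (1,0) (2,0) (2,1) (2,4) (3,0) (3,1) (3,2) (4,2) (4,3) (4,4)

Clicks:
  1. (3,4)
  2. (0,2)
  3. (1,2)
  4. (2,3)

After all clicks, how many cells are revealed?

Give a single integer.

Answer: 10

Derivation:
Click 1 (3,4) count=3: revealed 1 new [(3,4)] -> total=1
Click 2 (0,2) count=0: revealed 8 new [(0,1) (0,2) (0,3) (0,4) (1,1) (1,2) (1,3) (1,4)] -> total=9
Click 3 (1,2) count=1: revealed 0 new [(none)] -> total=9
Click 4 (2,3) count=2: revealed 1 new [(2,3)] -> total=10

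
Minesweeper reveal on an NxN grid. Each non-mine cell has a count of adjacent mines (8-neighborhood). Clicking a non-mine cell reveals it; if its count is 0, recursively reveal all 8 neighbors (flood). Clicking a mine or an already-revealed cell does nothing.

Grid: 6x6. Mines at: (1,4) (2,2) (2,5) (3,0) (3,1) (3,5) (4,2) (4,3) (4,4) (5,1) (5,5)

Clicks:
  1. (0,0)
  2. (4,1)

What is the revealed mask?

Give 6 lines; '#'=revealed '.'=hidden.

Click 1 (0,0) count=0: revealed 10 new [(0,0) (0,1) (0,2) (0,3) (1,0) (1,1) (1,2) (1,3) (2,0) (2,1)] -> total=10
Click 2 (4,1) count=4: revealed 1 new [(4,1)] -> total=11

Answer: ####..
####..
##....
......
.#....
......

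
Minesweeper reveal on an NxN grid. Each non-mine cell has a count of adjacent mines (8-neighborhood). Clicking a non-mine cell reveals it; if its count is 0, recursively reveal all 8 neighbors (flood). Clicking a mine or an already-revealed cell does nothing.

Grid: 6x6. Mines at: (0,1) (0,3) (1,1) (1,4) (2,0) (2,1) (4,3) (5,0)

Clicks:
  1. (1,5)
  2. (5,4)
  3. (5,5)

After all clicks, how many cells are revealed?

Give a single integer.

Click 1 (1,5) count=1: revealed 1 new [(1,5)] -> total=1
Click 2 (5,4) count=1: revealed 1 new [(5,4)] -> total=2
Click 3 (5,5) count=0: revealed 7 new [(2,4) (2,5) (3,4) (3,5) (4,4) (4,5) (5,5)] -> total=9

Answer: 9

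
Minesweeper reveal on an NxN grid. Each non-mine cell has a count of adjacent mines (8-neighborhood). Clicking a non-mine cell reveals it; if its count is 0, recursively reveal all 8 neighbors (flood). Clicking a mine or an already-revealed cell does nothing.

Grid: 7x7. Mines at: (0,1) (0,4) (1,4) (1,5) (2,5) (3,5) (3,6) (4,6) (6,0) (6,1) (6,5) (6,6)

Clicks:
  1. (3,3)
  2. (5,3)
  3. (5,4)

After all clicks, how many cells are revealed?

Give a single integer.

Click 1 (3,3) count=0: revealed 27 new [(1,0) (1,1) (1,2) (1,3) (2,0) (2,1) (2,2) (2,3) (2,4) (3,0) (3,1) (3,2) (3,3) (3,4) (4,0) (4,1) (4,2) (4,3) (4,4) (5,0) (5,1) (5,2) (5,3) (5,4) (6,2) (6,3) (6,4)] -> total=27
Click 2 (5,3) count=0: revealed 0 new [(none)] -> total=27
Click 3 (5,4) count=1: revealed 0 new [(none)] -> total=27

Answer: 27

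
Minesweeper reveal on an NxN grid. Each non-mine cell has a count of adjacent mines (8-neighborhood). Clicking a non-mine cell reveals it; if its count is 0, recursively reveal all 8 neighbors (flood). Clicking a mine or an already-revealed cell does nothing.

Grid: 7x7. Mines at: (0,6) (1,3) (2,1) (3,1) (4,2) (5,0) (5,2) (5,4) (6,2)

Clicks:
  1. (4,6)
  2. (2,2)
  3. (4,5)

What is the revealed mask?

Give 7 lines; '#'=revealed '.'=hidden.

Answer: .......
....###
..#####
...####
...####
.....##
.....##

Derivation:
Click 1 (4,6) count=0: revealed 19 new [(1,4) (1,5) (1,6) (2,3) (2,4) (2,5) (2,6) (3,3) (3,4) (3,5) (3,6) (4,3) (4,4) (4,5) (4,6) (5,5) (5,6) (6,5) (6,6)] -> total=19
Click 2 (2,2) count=3: revealed 1 new [(2,2)] -> total=20
Click 3 (4,5) count=1: revealed 0 new [(none)] -> total=20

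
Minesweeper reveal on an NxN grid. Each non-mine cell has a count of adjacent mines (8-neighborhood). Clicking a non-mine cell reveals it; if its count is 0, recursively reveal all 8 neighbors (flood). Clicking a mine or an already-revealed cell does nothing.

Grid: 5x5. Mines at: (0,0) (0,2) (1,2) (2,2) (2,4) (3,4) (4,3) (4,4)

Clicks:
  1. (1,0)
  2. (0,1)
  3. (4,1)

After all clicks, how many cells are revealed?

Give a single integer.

Click 1 (1,0) count=1: revealed 1 new [(1,0)] -> total=1
Click 2 (0,1) count=3: revealed 1 new [(0,1)] -> total=2
Click 3 (4,1) count=0: revealed 9 new [(1,1) (2,0) (2,1) (3,0) (3,1) (3,2) (4,0) (4,1) (4,2)] -> total=11

Answer: 11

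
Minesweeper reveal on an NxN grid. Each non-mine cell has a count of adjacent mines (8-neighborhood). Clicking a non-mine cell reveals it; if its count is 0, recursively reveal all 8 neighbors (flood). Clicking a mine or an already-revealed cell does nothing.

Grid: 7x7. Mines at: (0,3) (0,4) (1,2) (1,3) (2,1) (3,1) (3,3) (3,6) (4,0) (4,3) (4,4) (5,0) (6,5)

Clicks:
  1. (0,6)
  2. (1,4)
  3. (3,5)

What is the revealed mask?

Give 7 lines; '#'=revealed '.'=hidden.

Answer: .....##
....###
.....##
.....#.
.......
.......
.......

Derivation:
Click 1 (0,6) count=0: revealed 6 new [(0,5) (0,6) (1,5) (1,6) (2,5) (2,6)] -> total=6
Click 2 (1,4) count=3: revealed 1 new [(1,4)] -> total=7
Click 3 (3,5) count=2: revealed 1 new [(3,5)] -> total=8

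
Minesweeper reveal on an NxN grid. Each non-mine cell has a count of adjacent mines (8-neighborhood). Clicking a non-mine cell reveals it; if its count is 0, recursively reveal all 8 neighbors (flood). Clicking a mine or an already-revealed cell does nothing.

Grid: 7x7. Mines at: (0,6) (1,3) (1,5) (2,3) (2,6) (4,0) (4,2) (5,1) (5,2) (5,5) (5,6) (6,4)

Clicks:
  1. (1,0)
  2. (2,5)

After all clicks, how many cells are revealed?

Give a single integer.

Click 1 (1,0) count=0: revealed 12 new [(0,0) (0,1) (0,2) (1,0) (1,1) (1,2) (2,0) (2,1) (2,2) (3,0) (3,1) (3,2)] -> total=12
Click 2 (2,5) count=2: revealed 1 new [(2,5)] -> total=13

Answer: 13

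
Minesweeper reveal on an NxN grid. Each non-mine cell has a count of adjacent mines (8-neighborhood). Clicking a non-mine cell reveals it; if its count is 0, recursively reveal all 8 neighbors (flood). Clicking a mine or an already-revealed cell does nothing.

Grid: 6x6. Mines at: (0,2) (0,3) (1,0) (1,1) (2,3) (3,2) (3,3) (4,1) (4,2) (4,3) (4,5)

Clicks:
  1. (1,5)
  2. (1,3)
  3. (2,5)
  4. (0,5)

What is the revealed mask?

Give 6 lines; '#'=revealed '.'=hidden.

Answer: ....##
...###
....##
....##
......
......

Derivation:
Click 1 (1,5) count=0: revealed 8 new [(0,4) (0,5) (1,4) (1,5) (2,4) (2,5) (3,4) (3,5)] -> total=8
Click 2 (1,3) count=3: revealed 1 new [(1,3)] -> total=9
Click 3 (2,5) count=0: revealed 0 new [(none)] -> total=9
Click 4 (0,5) count=0: revealed 0 new [(none)] -> total=9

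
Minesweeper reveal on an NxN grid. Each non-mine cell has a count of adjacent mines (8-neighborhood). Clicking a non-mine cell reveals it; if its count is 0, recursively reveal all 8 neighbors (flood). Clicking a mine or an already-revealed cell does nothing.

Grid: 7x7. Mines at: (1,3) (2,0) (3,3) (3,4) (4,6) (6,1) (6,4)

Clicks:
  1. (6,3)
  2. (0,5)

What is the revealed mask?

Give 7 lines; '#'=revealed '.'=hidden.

Click 1 (6,3) count=1: revealed 1 new [(6,3)] -> total=1
Click 2 (0,5) count=0: revealed 11 new [(0,4) (0,5) (0,6) (1,4) (1,5) (1,6) (2,4) (2,5) (2,6) (3,5) (3,6)] -> total=12

Answer: ....###
....###
....###
.....##
.......
.......
...#...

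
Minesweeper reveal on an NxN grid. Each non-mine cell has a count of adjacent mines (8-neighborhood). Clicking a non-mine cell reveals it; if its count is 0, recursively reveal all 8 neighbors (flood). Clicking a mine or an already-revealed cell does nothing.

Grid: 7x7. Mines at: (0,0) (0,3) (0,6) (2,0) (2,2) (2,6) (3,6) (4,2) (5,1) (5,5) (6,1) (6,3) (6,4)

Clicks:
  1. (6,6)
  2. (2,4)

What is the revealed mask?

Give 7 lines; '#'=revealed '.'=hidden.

Answer: .......
...###.
...###.
...###.
...###.
.......
......#

Derivation:
Click 1 (6,6) count=1: revealed 1 new [(6,6)] -> total=1
Click 2 (2,4) count=0: revealed 12 new [(1,3) (1,4) (1,5) (2,3) (2,4) (2,5) (3,3) (3,4) (3,5) (4,3) (4,4) (4,5)] -> total=13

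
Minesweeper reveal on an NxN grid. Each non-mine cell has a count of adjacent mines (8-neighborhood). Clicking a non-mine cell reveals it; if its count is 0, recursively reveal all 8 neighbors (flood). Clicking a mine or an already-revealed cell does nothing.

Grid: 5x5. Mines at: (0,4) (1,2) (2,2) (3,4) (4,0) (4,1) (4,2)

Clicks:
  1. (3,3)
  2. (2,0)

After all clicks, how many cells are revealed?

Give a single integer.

Answer: 9

Derivation:
Click 1 (3,3) count=3: revealed 1 new [(3,3)] -> total=1
Click 2 (2,0) count=0: revealed 8 new [(0,0) (0,1) (1,0) (1,1) (2,0) (2,1) (3,0) (3,1)] -> total=9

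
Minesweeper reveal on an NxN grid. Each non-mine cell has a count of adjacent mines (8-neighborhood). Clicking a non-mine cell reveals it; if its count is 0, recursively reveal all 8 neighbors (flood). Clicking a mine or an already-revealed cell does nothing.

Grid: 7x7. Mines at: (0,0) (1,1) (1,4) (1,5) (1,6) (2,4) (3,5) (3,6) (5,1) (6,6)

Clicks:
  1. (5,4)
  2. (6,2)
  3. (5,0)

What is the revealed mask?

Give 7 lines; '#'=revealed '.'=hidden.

Answer: .......
.......
####...
#####..
######.
#.####.
..####.

Derivation:
Click 1 (5,4) count=0: revealed 23 new [(2,0) (2,1) (2,2) (2,3) (3,0) (3,1) (3,2) (3,3) (3,4) (4,0) (4,1) (4,2) (4,3) (4,4) (4,5) (5,2) (5,3) (5,4) (5,5) (6,2) (6,3) (6,4) (6,5)] -> total=23
Click 2 (6,2) count=1: revealed 0 new [(none)] -> total=23
Click 3 (5,0) count=1: revealed 1 new [(5,0)] -> total=24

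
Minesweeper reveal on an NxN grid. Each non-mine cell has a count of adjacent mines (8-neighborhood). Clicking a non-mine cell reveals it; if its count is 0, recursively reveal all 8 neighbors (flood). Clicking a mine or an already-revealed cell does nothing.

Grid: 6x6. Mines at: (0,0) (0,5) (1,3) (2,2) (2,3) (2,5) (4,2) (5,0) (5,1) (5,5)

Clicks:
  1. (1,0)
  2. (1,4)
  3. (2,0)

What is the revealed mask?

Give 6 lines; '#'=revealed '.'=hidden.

Click 1 (1,0) count=1: revealed 1 new [(1,0)] -> total=1
Click 2 (1,4) count=4: revealed 1 new [(1,4)] -> total=2
Click 3 (2,0) count=0: revealed 7 new [(1,1) (2,0) (2,1) (3,0) (3,1) (4,0) (4,1)] -> total=9

Answer: ......
##..#.
##....
##....
##....
......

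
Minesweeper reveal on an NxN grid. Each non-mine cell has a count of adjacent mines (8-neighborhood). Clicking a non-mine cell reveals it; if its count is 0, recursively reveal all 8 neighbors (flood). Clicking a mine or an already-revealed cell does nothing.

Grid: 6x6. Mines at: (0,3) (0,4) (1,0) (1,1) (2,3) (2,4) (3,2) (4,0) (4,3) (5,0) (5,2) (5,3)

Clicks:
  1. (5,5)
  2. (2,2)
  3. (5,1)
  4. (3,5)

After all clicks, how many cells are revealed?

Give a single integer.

Click 1 (5,5) count=0: revealed 6 new [(3,4) (3,5) (4,4) (4,5) (5,4) (5,5)] -> total=6
Click 2 (2,2) count=3: revealed 1 new [(2,2)] -> total=7
Click 3 (5,1) count=3: revealed 1 new [(5,1)] -> total=8
Click 4 (3,5) count=1: revealed 0 new [(none)] -> total=8

Answer: 8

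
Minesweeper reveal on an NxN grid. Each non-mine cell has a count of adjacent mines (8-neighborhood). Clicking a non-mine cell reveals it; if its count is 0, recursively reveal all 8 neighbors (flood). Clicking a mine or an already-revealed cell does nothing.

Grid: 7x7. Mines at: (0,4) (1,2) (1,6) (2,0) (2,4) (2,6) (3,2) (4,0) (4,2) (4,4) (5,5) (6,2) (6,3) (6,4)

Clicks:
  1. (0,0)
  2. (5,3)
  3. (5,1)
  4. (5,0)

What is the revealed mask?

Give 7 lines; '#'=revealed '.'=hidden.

Answer: ##.....
##.....
.......
.......
.......
##.#...
.......

Derivation:
Click 1 (0,0) count=0: revealed 4 new [(0,0) (0,1) (1,0) (1,1)] -> total=4
Click 2 (5,3) count=5: revealed 1 new [(5,3)] -> total=5
Click 3 (5,1) count=3: revealed 1 new [(5,1)] -> total=6
Click 4 (5,0) count=1: revealed 1 new [(5,0)] -> total=7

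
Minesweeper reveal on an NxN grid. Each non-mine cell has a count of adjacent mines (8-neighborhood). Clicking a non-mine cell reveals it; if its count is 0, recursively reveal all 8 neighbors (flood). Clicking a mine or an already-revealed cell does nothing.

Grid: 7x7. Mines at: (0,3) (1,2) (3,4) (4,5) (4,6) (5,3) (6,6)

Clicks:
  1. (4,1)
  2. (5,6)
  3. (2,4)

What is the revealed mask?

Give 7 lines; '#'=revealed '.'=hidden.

Answer: ##.....
##.....
#####..
####...
####...
###...#
###....

Derivation:
Click 1 (4,1) count=0: revealed 22 new [(0,0) (0,1) (1,0) (1,1) (2,0) (2,1) (2,2) (2,3) (3,0) (3,1) (3,2) (3,3) (4,0) (4,1) (4,2) (4,3) (5,0) (5,1) (5,2) (6,0) (6,1) (6,2)] -> total=22
Click 2 (5,6) count=3: revealed 1 new [(5,6)] -> total=23
Click 3 (2,4) count=1: revealed 1 new [(2,4)] -> total=24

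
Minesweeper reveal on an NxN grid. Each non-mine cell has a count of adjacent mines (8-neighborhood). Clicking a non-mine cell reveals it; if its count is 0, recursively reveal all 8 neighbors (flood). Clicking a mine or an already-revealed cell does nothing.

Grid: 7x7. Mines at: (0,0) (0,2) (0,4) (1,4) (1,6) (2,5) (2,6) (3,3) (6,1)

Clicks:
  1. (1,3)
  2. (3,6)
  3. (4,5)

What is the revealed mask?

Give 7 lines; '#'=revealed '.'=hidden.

Answer: .......
...#...
.......
....###
..#####
..#####
..#####

Derivation:
Click 1 (1,3) count=3: revealed 1 new [(1,3)] -> total=1
Click 2 (3,6) count=2: revealed 1 new [(3,6)] -> total=2
Click 3 (4,5) count=0: revealed 17 new [(3,4) (3,5) (4,2) (4,3) (4,4) (4,5) (4,6) (5,2) (5,3) (5,4) (5,5) (5,6) (6,2) (6,3) (6,4) (6,5) (6,6)] -> total=19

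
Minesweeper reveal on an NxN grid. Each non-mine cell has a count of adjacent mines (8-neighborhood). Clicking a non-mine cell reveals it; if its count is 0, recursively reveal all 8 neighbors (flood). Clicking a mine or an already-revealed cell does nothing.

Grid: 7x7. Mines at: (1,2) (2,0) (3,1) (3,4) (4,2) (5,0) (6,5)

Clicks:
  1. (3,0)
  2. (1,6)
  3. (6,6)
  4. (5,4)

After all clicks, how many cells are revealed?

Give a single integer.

Answer: 21

Derivation:
Click 1 (3,0) count=2: revealed 1 new [(3,0)] -> total=1
Click 2 (1,6) count=0: revealed 18 new [(0,3) (0,4) (0,5) (0,6) (1,3) (1,4) (1,5) (1,6) (2,3) (2,4) (2,5) (2,6) (3,5) (3,6) (4,5) (4,6) (5,5) (5,6)] -> total=19
Click 3 (6,6) count=1: revealed 1 new [(6,6)] -> total=20
Click 4 (5,4) count=1: revealed 1 new [(5,4)] -> total=21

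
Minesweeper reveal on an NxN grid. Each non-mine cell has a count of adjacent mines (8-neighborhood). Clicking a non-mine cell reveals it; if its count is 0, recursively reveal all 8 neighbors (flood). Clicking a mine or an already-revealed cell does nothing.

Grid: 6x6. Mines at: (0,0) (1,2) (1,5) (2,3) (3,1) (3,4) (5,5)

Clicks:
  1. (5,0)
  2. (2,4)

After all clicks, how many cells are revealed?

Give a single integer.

Answer: 11

Derivation:
Click 1 (5,0) count=0: revealed 10 new [(4,0) (4,1) (4,2) (4,3) (4,4) (5,0) (5,1) (5,2) (5,3) (5,4)] -> total=10
Click 2 (2,4) count=3: revealed 1 new [(2,4)] -> total=11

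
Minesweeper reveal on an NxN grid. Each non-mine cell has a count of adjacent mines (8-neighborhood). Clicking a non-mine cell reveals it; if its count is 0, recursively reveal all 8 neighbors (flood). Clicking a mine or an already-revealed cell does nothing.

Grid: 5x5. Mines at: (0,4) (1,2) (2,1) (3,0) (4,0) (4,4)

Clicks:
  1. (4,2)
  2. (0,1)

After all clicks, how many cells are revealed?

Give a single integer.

Click 1 (4,2) count=0: revealed 6 new [(3,1) (3,2) (3,3) (4,1) (4,2) (4,3)] -> total=6
Click 2 (0,1) count=1: revealed 1 new [(0,1)] -> total=7

Answer: 7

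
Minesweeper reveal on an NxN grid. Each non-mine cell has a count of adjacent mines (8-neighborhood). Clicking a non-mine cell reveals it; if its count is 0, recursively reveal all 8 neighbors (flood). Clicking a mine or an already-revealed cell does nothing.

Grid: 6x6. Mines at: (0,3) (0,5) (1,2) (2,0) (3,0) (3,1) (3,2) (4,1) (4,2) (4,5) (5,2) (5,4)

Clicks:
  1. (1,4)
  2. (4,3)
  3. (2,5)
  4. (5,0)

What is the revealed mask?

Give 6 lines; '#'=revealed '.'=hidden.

Answer: ......
...###
...###
...###
...#..
#.....

Derivation:
Click 1 (1,4) count=2: revealed 1 new [(1,4)] -> total=1
Click 2 (4,3) count=4: revealed 1 new [(4,3)] -> total=2
Click 3 (2,5) count=0: revealed 8 new [(1,3) (1,5) (2,3) (2,4) (2,5) (3,3) (3,4) (3,5)] -> total=10
Click 4 (5,0) count=1: revealed 1 new [(5,0)] -> total=11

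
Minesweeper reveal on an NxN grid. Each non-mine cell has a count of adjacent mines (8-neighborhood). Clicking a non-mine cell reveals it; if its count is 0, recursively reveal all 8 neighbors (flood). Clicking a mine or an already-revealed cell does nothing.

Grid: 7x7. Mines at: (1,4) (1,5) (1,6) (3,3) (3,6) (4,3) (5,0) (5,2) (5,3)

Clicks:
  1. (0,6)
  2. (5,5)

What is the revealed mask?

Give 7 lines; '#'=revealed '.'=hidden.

Click 1 (0,6) count=2: revealed 1 new [(0,6)] -> total=1
Click 2 (5,5) count=0: revealed 9 new [(4,4) (4,5) (4,6) (5,4) (5,5) (5,6) (6,4) (6,5) (6,6)] -> total=10

Answer: ......#
.......
.......
.......
....###
....###
....###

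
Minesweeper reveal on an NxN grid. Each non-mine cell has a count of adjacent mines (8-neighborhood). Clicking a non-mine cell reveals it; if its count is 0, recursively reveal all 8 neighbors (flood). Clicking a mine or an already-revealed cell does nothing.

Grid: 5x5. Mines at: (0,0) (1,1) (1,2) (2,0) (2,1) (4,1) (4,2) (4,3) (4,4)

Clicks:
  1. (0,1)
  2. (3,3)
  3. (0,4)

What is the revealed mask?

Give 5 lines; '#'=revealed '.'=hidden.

Click 1 (0,1) count=3: revealed 1 new [(0,1)] -> total=1
Click 2 (3,3) count=3: revealed 1 new [(3,3)] -> total=2
Click 3 (0,4) count=0: revealed 7 new [(0,3) (0,4) (1,3) (1,4) (2,3) (2,4) (3,4)] -> total=9

Answer: .#.##
...##
...##
...##
.....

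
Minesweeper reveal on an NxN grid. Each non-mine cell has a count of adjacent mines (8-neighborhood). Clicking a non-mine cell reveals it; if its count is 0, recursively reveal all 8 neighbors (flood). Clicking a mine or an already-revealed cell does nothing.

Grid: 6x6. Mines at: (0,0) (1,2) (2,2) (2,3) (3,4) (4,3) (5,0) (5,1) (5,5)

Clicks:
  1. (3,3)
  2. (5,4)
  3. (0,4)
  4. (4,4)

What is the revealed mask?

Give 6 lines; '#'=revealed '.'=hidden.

Answer: ...###
...###
....##
...#..
....#.
....#.

Derivation:
Click 1 (3,3) count=4: revealed 1 new [(3,3)] -> total=1
Click 2 (5,4) count=2: revealed 1 new [(5,4)] -> total=2
Click 3 (0,4) count=0: revealed 8 new [(0,3) (0,4) (0,5) (1,3) (1,4) (1,5) (2,4) (2,5)] -> total=10
Click 4 (4,4) count=3: revealed 1 new [(4,4)] -> total=11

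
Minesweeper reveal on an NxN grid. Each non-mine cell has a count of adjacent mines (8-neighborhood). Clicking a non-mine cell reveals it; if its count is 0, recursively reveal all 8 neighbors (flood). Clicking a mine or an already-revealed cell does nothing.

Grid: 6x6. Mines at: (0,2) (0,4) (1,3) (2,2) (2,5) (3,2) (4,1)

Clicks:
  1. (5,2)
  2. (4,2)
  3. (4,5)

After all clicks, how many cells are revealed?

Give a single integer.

Click 1 (5,2) count=1: revealed 1 new [(5,2)] -> total=1
Click 2 (4,2) count=2: revealed 1 new [(4,2)] -> total=2
Click 3 (4,5) count=0: revealed 9 new [(3,3) (3,4) (3,5) (4,3) (4,4) (4,5) (5,3) (5,4) (5,5)] -> total=11

Answer: 11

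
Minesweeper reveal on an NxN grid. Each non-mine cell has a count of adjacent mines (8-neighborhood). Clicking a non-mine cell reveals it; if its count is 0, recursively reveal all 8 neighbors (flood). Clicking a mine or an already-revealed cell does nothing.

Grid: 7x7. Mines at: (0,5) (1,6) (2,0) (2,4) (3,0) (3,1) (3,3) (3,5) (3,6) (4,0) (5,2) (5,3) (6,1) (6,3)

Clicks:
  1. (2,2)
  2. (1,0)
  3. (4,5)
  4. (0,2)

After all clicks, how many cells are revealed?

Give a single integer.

Click 1 (2,2) count=2: revealed 1 new [(2,2)] -> total=1
Click 2 (1,0) count=1: revealed 1 new [(1,0)] -> total=2
Click 3 (4,5) count=2: revealed 1 new [(4,5)] -> total=3
Click 4 (0,2) count=0: revealed 11 new [(0,0) (0,1) (0,2) (0,3) (0,4) (1,1) (1,2) (1,3) (1,4) (2,1) (2,3)] -> total=14

Answer: 14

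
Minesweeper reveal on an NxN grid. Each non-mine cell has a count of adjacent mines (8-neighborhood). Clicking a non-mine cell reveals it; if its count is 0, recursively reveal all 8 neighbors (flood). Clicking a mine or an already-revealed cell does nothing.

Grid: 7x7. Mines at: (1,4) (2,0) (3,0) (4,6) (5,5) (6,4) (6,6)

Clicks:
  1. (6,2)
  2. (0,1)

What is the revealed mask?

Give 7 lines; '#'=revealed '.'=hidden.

Click 1 (6,2) count=0: revealed 33 new [(0,0) (0,1) (0,2) (0,3) (1,0) (1,1) (1,2) (1,3) (2,1) (2,2) (2,3) (2,4) (2,5) (3,1) (3,2) (3,3) (3,4) (3,5) (4,0) (4,1) (4,2) (4,3) (4,4) (4,5) (5,0) (5,1) (5,2) (5,3) (5,4) (6,0) (6,1) (6,2) (6,3)] -> total=33
Click 2 (0,1) count=0: revealed 0 new [(none)] -> total=33

Answer: ####...
####...
.#####.
.#####.
######.
#####..
####...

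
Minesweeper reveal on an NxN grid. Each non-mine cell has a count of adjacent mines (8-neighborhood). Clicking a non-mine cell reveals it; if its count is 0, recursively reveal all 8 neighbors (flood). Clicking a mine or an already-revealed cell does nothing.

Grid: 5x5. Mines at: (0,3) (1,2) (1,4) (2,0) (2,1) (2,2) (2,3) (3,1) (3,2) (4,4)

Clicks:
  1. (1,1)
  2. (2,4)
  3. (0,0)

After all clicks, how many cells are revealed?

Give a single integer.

Answer: 5

Derivation:
Click 1 (1,1) count=4: revealed 1 new [(1,1)] -> total=1
Click 2 (2,4) count=2: revealed 1 new [(2,4)] -> total=2
Click 3 (0,0) count=0: revealed 3 new [(0,0) (0,1) (1,0)] -> total=5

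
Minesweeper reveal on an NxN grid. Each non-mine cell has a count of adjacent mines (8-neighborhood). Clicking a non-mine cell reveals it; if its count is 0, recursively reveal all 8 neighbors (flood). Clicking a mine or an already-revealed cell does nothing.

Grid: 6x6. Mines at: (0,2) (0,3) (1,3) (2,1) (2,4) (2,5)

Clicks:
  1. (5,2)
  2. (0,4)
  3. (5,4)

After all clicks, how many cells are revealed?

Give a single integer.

Answer: 19

Derivation:
Click 1 (5,2) count=0: revealed 18 new [(3,0) (3,1) (3,2) (3,3) (3,4) (3,5) (4,0) (4,1) (4,2) (4,3) (4,4) (4,5) (5,0) (5,1) (5,2) (5,3) (5,4) (5,5)] -> total=18
Click 2 (0,4) count=2: revealed 1 new [(0,4)] -> total=19
Click 3 (5,4) count=0: revealed 0 new [(none)] -> total=19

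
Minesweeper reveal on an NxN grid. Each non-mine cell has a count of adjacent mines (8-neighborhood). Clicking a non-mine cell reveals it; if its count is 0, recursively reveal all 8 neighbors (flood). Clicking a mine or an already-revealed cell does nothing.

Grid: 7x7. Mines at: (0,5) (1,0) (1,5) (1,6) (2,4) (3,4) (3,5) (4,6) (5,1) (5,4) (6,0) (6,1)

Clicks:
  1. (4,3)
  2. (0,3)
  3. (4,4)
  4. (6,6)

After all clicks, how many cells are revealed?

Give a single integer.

Answer: 25

Derivation:
Click 1 (4,3) count=2: revealed 1 new [(4,3)] -> total=1
Click 2 (0,3) count=0: revealed 19 new [(0,1) (0,2) (0,3) (0,4) (1,1) (1,2) (1,3) (1,4) (2,0) (2,1) (2,2) (2,3) (3,0) (3,1) (3,2) (3,3) (4,0) (4,1) (4,2)] -> total=20
Click 3 (4,4) count=3: revealed 1 new [(4,4)] -> total=21
Click 4 (6,6) count=0: revealed 4 new [(5,5) (5,6) (6,5) (6,6)] -> total=25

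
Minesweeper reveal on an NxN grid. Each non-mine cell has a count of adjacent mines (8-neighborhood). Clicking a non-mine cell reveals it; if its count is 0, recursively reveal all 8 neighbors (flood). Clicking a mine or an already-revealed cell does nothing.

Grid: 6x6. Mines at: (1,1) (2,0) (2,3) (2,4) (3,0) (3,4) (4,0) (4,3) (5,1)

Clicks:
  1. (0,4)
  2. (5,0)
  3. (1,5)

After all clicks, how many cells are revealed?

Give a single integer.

Answer: 9

Derivation:
Click 1 (0,4) count=0: revealed 8 new [(0,2) (0,3) (0,4) (0,5) (1,2) (1,3) (1,4) (1,5)] -> total=8
Click 2 (5,0) count=2: revealed 1 new [(5,0)] -> total=9
Click 3 (1,5) count=1: revealed 0 new [(none)] -> total=9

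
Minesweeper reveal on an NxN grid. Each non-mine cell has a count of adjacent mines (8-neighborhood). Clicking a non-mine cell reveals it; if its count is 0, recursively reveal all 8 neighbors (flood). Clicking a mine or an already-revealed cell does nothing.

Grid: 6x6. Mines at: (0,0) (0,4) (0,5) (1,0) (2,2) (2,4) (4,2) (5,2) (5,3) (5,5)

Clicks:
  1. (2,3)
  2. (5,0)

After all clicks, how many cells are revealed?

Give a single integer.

Answer: 9

Derivation:
Click 1 (2,3) count=2: revealed 1 new [(2,3)] -> total=1
Click 2 (5,0) count=0: revealed 8 new [(2,0) (2,1) (3,0) (3,1) (4,0) (4,1) (5,0) (5,1)] -> total=9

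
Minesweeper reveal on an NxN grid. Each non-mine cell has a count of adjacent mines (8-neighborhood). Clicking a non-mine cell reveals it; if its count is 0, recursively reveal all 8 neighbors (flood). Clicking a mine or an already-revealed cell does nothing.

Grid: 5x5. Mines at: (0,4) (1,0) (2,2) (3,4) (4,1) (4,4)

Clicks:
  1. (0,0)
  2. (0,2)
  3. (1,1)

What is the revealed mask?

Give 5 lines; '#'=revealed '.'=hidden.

Click 1 (0,0) count=1: revealed 1 new [(0,0)] -> total=1
Click 2 (0,2) count=0: revealed 6 new [(0,1) (0,2) (0,3) (1,1) (1,2) (1,3)] -> total=7
Click 3 (1,1) count=2: revealed 0 new [(none)] -> total=7

Answer: ####.
.###.
.....
.....
.....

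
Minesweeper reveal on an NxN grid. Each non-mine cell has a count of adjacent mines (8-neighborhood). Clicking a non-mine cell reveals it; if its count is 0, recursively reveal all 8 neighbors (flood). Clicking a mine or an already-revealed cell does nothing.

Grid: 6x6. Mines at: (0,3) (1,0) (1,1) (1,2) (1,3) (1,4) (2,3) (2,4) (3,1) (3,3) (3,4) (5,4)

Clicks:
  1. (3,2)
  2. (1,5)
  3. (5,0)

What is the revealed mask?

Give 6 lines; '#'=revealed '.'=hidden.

Click 1 (3,2) count=3: revealed 1 new [(3,2)] -> total=1
Click 2 (1,5) count=2: revealed 1 new [(1,5)] -> total=2
Click 3 (5,0) count=0: revealed 8 new [(4,0) (4,1) (4,2) (4,3) (5,0) (5,1) (5,2) (5,3)] -> total=10

Answer: ......
.....#
......
..#...
####..
####..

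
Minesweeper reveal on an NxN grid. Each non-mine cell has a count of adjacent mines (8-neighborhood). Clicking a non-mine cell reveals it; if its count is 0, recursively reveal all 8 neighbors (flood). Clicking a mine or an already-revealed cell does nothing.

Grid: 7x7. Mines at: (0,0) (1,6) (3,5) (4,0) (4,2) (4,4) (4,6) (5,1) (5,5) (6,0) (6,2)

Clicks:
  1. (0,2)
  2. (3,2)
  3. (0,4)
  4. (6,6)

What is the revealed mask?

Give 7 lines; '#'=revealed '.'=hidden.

Answer: .#####.
######.
######.
#####..
.......
.......
......#

Derivation:
Click 1 (0,2) count=0: revealed 22 new [(0,1) (0,2) (0,3) (0,4) (0,5) (1,0) (1,1) (1,2) (1,3) (1,4) (1,5) (2,0) (2,1) (2,2) (2,3) (2,4) (2,5) (3,0) (3,1) (3,2) (3,3) (3,4)] -> total=22
Click 2 (3,2) count=1: revealed 0 new [(none)] -> total=22
Click 3 (0,4) count=0: revealed 0 new [(none)] -> total=22
Click 4 (6,6) count=1: revealed 1 new [(6,6)] -> total=23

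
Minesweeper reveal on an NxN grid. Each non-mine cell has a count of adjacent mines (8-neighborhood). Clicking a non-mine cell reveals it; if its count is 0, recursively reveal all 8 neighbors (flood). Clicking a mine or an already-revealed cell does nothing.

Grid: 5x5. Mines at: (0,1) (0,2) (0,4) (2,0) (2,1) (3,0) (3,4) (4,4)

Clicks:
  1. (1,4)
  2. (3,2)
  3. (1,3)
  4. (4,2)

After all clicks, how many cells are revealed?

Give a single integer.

Answer: 8

Derivation:
Click 1 (1,4) count=1: revealed 1 new [(1,4)] -> total=1
Click 2 (3,2) count=1: revealed 1 new [(3,2)] -> total=2
Click 3 (1,3) count=2: revealed 1 new [(1,3)] -> total=3
Click 4 (4,2) count=0: revealed 5 new [(3,1) (3,3) (4,1) (4,2) (4,3)] -> total=8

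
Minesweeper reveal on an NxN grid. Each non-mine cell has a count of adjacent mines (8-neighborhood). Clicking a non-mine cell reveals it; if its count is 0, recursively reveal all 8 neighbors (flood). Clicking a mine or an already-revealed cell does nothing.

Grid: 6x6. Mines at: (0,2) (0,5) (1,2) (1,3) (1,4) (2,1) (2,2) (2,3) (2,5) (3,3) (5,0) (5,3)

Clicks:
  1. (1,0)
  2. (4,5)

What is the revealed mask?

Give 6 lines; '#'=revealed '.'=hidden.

Answer: ......
#.....
......
....##
....##
....##

Derivation:
Click 1 (1,0) count=1: revealed 1 new [(1,0)] -> total=1
Click 2 (4,5) count=0: revealed 6 new [(3,4) (3,5) (4,4) (4,5) (5,4) (5,5)] -> total=7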